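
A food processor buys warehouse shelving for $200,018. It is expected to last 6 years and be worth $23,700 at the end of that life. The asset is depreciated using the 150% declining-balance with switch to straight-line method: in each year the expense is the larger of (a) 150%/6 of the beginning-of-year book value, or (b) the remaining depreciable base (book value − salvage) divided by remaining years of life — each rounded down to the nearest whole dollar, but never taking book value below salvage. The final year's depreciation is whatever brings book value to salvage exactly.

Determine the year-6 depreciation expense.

$19,794

Depreciable base = $200,018 − $23,700 = $176,318.
Year 1: DB = ⌊$200,018 × 150%/6⌋ = $50,004; SL = ⌊$176,318/6⌋ = $29,386 → take DB $50,004. Book value $150,014.
Year 2: DB = ⌊$150,014 × 150%/6⌋ = $37,503; SL = ⌊$126,314/5⌋ = $25,262 → take DB $37,503. Book value $112,511.
Year 3: DB = ⌊$112,511 × 150%/6⌋ = $28,127; SL = ⌊$88,811/4⌋ = $22,202 → take DB $28,127. Book value $84,384.
Year 4: DB = ⌊$84,384 × 150%/6⌋ = $21,096; SL = ⌊$60,684/3⌋ = $20,228 → take DB $21,096. Book value $63,288.
Year 5: DB = ⌊$63,288 × 150%/6⌋ = $15,822; SL = ⌊$39,588/2⌋ = $19,794 → take SL $19,794. Book value $43,494.
Year 6 (final): $43,494 − $23,700 = $19,794. Book value $23,700.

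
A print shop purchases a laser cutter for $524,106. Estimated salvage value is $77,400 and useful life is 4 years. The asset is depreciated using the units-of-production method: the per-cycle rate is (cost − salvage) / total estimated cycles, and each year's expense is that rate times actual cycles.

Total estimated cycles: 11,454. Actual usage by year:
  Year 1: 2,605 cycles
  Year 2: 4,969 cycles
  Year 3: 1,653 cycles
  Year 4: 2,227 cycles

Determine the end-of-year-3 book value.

$164,253

Depreciable base = $524,106 − $77,400 = $446,706.
Rate = $446,706 / 11,454 cycles = $39 per cycle.
Year 1: 2,605 × $39 = $101,595. Book value $422,511.
Year 2: 4,969 × $39 = $193,791. Book value $228,720.
Year 3: 1,653 × $39 = $64,467. Book value $164,253.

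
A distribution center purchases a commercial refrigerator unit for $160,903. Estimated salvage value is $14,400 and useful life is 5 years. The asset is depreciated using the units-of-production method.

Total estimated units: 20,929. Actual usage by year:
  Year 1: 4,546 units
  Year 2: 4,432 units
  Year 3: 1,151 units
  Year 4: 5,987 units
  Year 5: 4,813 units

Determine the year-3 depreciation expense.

Depreciable base = $160,903 − $14,400 = $146,503.
Rate = $146,503 / 20,929 units = $7 per unit.
Year 1: 4,546 × $7 = $31,822. Book value $129,081.
Year 2: 4,432 × $7 = $31,024. Book value $98,057.
Year 3: 1,151 × $7 = $8,057. Book value $90,000.

$8,057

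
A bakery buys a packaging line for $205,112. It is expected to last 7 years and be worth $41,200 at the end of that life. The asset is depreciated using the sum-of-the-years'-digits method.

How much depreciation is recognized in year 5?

$17,562

Depreciable base = $205,112 − $41,200 = $163,912.
Sum of the years' digits = 7+6+5+4+3+2+1 = 28.
Year 1: $163,912 × 7/28 = $40,978. Book value $164,134.
Year 2: $163,912 × 6/28 = $35,124. Book value $129,010.
Year 3: $163,912 × 5/28 = $29,270. Book value $99,740.
Year 4: $163,912 × 4/28 = $23,416. Book value $76,324.
Year 5: $163,912 × 3/28 = $17,562. Book value $58,762.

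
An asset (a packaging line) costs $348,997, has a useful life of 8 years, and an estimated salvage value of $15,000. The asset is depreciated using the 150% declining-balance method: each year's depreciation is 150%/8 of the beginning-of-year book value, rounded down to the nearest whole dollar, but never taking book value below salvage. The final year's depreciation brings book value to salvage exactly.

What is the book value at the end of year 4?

Depreciable base = $348,997 − $15,000 = $333,997.
Year 1: ⌊$348,997 × 150%/8⌋ = $65,436. Book value $283,561.
Year 2: ⌊$283,561 × 150%/8⌋ = $53,167. Book value $230,394.
Year 3: ⌊$230,394 × 150%/8⌋ = $43,198. Book value $187,196.
Year 4: ⌊$187,196 × 150%/8⌋ = $35,099. Book value $152,097.

$152,097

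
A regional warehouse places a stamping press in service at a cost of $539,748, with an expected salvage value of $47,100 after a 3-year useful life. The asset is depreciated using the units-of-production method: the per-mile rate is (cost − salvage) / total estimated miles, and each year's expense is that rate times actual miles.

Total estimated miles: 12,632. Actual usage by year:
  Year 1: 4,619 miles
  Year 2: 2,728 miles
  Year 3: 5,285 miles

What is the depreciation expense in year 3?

$206,115

Depreciable base = $539,748 − $47,100 = $492,648.
Rate = $492,648 / 12,632 miles = $39 per mile.
Year 1: 4,619 × $39 = $180,141. Book value $359,607.
Year 2: 2,728 × $39 = $106,392. Book value $253,215.
Year 3: 5,285 × $39 = $206,115. Book value $47,100.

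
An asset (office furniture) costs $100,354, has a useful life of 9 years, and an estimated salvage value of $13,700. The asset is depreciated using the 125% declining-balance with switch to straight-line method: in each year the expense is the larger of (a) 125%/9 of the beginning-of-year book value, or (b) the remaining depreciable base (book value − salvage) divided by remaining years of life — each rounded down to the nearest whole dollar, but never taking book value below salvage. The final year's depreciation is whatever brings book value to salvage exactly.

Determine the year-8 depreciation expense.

$8,296

Depreciable base = $100,354 − $13,700 = $86,654.
Year 1: DB = ⌊$100,354 × 125%/9⌋ = $13,938; SL = ⌊$86,654/9⌋ = $9,628 → take DB $13,938. Book value $86,416.
Year 2: DB = ⌊$86,416 × 125%/9⌋ = $12,002; SL = ⌊$72,716/8⌋ = $9,089 → take DB $12,002. Book value $74,414.
Year 3: DB = ⌊$74,414 × 125%/9⌋ = $10,335; SL = ⌊$60,714/7⌋ = $8,673 → take DB $10,335. Book value $64,079.
Year 4: DB = ⌊$64,079 × 125%/9⌋ = $8,899; SL = ⌊$50,379/6⌋ = $8,396 → take DB $8,899. Book value $55,180.
Year 5: DB = ⌊$55,180 × 125%/9⌋ = $7,663; SL = ⌊$41,480/5⌋ = $8,296 → take SL $8,296. Book value $46,884.
Year 6: DB = ⌊$46,884 × 125%/9⌋ = $6,511; SL = ⌊$33,184/4⌋ = $8,296 → take SL $8,296. Book value $38,588.
Year 7: DB = ⌊$38,588 × 125%/9⌋ = $5,359; SL = ⌊$24,888/3⌋ = $8,296 → take SL $8,296. Book value $30,292.
Year 8: DB = ⌊$30,292 × 125%/9⌋ = $4,207; SL = ⌊$16,592/2⌋ = $8,296 → take SL $8,296. Book value $21,996.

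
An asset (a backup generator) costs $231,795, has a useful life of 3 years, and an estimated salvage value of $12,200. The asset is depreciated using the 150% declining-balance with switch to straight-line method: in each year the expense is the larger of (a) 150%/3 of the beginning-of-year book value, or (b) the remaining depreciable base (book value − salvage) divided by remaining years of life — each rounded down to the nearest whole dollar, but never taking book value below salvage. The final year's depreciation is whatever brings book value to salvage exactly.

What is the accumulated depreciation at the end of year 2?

Depreciable base = $231,795 − $12,200 = $219,595.
Year 1: DB = ⌊$231,795 × 150%/3⌋ = $115,897; SL = ⌊$219,595/3⌋ = $73,198 → take DB $115,897. Book value $115,898.
Year 2: DB = ⌊$115,898 × 150%/3⌋ = $57,949; SL = ⌊$103,698/2⌋ = $51,849 → take DB $57,949. Book value $57,949.
Accumulated through year 2 = $231,795 − $57,949 = $173,846.

$173,846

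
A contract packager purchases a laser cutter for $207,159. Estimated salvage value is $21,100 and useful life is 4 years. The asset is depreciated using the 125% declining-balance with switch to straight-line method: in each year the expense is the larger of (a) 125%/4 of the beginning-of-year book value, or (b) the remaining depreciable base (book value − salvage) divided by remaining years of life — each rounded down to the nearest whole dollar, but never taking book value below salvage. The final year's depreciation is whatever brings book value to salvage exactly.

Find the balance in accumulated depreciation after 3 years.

Depreciable base = $207,159 − $21,100 = $186,059.
Year 1: DB = ⌊$207,159 × 125%/4⌋ = $64,737; SL = ⌊$186,059/4⌋ = $46,514 → take DB $64,737. Book value $142,422.
Year 2: DB = ⌊$142,422 × 125%/4⌋ = $44,506; SL = ⌊$121,322/3⌋ = $40,440 → take DB $44,506. Book value $97,916.
Year 3: DB = ⌊$97,916 × 125%/4⌋ = $30,598; SL = ⌊$76,816/2⌋ = $38,408 → take SL $38,408. Book value $59,508.
Accumulated through year 3 = $207,159 − $59,508 = $147,651.

$147,651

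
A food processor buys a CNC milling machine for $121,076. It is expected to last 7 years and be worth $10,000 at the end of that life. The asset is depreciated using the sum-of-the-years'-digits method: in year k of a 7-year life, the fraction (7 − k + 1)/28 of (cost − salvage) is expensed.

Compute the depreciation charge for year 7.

$3,967

Depreciable base = $121,076 − $10,000 = $111,076.
Sum of the years' digits = 7+6+5+4+3+2+1 = 28.
Year 1: $111,076 × 7/28 = $27,769. Book value $93,307.
Year 2: $111,076 × 6/28 = $23,802. Book value $69,505.
Year 3: $111,076 × 5/28 = $19,835. Book value $49,670.
Year 4: $111,076 × 4/28 = $15,868. Book value $33,802.
Year 5: $111,076 × 3/28 = $11,901. Book value $21,901.
Year 6: $111,076 × 2/28 = $7,934. Book value $13,967.
Year 7: $111,076 × 1/28 = $3,967. Book value $10,000.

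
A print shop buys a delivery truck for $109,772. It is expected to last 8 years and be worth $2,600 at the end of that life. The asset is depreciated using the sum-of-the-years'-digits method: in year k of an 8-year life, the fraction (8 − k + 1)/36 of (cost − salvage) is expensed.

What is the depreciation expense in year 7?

Depreciable base = $109,772 − $2,600 = $107,172.
Sum of the years' digits = 8+7+6+5+4+3+2+1 = 36.
Year 1: $107,172 × 8/36 = $23,816. Book value $85,956.
Year 2: $107,172 × 7/36 = $20,839. Book value $65,117.
Year 3: $107,172 × 6/36 = $17,862. Book value $47,255.
Year 4: $107,172 × 5/36 = $14,885. Book value $32,370.
Year 5: $107,172 × 4/36 = $11,908. Book value $20,462.
Year 6: $107,172 × 3/36 = $8,931. Book value $11,531.
Year 7: $107,172 × 2/36 = $5,954. Book value $5,577.

$5,954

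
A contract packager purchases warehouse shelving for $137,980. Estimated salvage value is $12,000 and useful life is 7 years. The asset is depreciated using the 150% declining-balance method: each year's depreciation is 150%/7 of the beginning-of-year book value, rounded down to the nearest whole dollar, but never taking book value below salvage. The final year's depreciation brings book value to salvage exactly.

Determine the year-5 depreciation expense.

$11,268

Depreciable base = $137,980 − $12,000 = $125,980.
Year 1: ⌊$137,980 × 150%/7⌋ = $29,567. Book value $108,413.
Year 2: ⌊$108,413 × 150%/7⌋ = $23,231. Book value $85,182.
Year 3: ⌊$85,182 × 150%/7⌋ = $18,253. Book value $66,929.
Year 4: ⌊$66,929 × 150%/7⌋ = $14,341. Book value $52,588.
Year 5: ⌊$52,588 × 150%/7⌋ = $11,268. Book value $41,320.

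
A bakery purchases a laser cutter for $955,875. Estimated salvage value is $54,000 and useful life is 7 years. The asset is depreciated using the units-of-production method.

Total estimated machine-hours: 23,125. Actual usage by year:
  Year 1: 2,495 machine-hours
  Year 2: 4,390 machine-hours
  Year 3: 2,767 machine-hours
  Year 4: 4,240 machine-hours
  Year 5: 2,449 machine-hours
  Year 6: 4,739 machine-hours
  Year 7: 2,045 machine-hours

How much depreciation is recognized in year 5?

Depreciable base = $955,875 − $54,000 = $901,875.
Rate = $901,875 / 23,125 machine-hours = $39 per machine-hour.
Year 1: 2,495 × $39 = $97,305. Book value $858,570.
Year 2: 4,390 × $39 = $171,210. Book value $687,360.
Year 3: 2,767 × $39 = $107,913. Book value $579,447.
Year 4: 4,240 × $39 = $165,360. Book value $414,087.
Year 5: 2,449 × $39 = $95,511. Book value $318,576.

$95,511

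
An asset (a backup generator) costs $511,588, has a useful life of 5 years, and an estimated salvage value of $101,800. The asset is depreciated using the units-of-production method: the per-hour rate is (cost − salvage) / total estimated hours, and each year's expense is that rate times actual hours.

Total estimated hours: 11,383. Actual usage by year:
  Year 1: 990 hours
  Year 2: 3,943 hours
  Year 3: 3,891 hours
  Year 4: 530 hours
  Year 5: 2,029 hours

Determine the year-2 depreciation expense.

$141,948

Depreciable base = $511,588 − $101,800 = $409,788.
Rate = $409,788 / 11,383 hours = $36 per hour.
Year 1: 990 × $36 = $35,640. Book value $475,948.
Year 2: 3,943 × $36 = $141,948. Book value $334,000.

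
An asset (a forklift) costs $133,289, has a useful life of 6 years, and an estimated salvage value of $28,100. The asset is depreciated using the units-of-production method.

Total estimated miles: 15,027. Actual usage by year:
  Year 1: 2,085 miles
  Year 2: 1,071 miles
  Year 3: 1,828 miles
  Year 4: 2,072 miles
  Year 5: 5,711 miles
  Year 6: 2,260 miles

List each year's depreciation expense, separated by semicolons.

Depreciable base = $133,289 − $28,100 = $105,189.
Rate = $105,189 / 15,027 miles = $7 per mile.
Year 1: 2,085 × $7 = $14,595. Book value $118,694.
Year 2: 1,071 × $7 = $7,497. Book value $111,197.
Year 3: 1,828 × $7 = $12,796. Book value $98,401.
Year 4: 2,072 × $7 = $14,504. Book value $83,897.
Year 5: 5,711 × $7 = $39,977. Book value $43,920.
Year 6: 2,260 × $7 = $15,820. Book value $28,100.

$14,595; $7,497; $12,796; $14,504; $39,977; $15,820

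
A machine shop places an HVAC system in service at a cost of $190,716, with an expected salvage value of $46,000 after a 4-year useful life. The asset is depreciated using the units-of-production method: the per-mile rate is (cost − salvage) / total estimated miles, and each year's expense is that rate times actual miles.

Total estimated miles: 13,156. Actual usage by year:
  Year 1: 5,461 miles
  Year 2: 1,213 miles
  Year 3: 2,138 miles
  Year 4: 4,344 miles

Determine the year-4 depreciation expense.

$47,784

Depreciable base = $190,716 − $46,000 = $144,716.
Rate = $144,716 / 13,156 miles = $11 per mile.
Year 1: 5,461 × $11 = $60,071. Book value $130,645.
Year 2: 1,213 × $11 = $13,343. Book value $117,302.
Year 3: 2,138 × $11 = $23,518. Book value $93,784.
Year 4: 4,344 × $11 = $47,784. Book value $46,000.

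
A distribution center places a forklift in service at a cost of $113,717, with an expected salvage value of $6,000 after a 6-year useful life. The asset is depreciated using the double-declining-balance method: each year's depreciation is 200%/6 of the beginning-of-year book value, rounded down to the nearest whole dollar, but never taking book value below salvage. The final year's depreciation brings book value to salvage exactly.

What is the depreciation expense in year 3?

Depreciable base = $113,717 − $6,000 = $107,717.
Year 1: ⌊$113,717 × 200%/6⌋ = $37,905. Book value $75,812.
Year 2: ⌊$75,812 × 200%/6⌋ = $25,270. Book value $50,542.
Year 3: ⌊$50,542 × 200%/6⌋ = $16,847. Book value $33,695.

$16,847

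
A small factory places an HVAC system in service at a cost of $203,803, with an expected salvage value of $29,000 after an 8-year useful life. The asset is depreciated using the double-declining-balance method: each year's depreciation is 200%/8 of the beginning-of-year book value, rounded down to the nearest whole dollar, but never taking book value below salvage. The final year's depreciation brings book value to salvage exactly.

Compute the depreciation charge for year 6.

Depreciable base = $203,803 − $29,000 = $174,803.
Year 1: ⌊$203,803 × 200%/8⌋ = $50,950. Book value $152,853.
Year 2: ⌊$152,853 × 200%/8⌋ = $38,213. Book value $114,640.
Year 3: ⌊$114,640 × 200%/8⌋ = $28,660. Book value $85,980.
Year 4: ⌊$85,980 × 200%/8⌋ = $21,495. Book value $64,485.
Year 5: ⌊$64,485 × 200%/8⌋ = $16,121. Book value $48,364.
Year 6: ⌊$48,364 × 200%/8⌋ = $12,091. Book value $36,273.

$12,091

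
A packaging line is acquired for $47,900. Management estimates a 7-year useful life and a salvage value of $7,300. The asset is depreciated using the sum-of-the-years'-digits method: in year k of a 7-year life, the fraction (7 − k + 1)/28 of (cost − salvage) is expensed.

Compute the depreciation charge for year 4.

$5,800

Depreciable base = $47,900 − $7,300 = $40,600.
Sum of the years' digits = 7+6+5+4+3+2+1 = 28.
Year 1: $40,600 × 7/28 = $10,150. Book value $37,750.
Year 2: $40,600 × 6/28 = $8,700. Book value $29,050.
Year 3: $40,600 × 5/28 = $7,250. Book value $21,800.
Year 4: $40,600 × 4/28 = $5,800. Book value $16,000.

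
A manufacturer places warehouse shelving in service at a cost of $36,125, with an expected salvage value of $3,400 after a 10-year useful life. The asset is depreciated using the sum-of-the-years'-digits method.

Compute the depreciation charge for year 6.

Depreciable base = $36,125 − $3,400 = $32,725.
Sum of the years' digits = 10+9+8+7+6+5+4+3+2+1 = 55.
Year 1: $32,725 × 10/55 = $5,950. Book value $30,175.
Year 2: $32,725 × 9/55 = $5,355. Book value $24,820.
Year 3: $32,725 × 8/55 = $4,760. Book value $20,060.
Year 4: $32,725 × 7/55 = $4,165. Book value $15,895.
Year 5: $32,725 × 6/55 = $3,570. Book value $12,325.
Year 6: $32,725 × 5/55 = $2,975. Book value $9,350.

$2,975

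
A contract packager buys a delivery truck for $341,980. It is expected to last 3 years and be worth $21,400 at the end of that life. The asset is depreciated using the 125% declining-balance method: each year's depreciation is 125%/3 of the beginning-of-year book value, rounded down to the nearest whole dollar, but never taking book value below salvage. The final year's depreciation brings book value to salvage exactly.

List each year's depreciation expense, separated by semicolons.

$142,491; $83,120; $94,969

Depreciable base = $341,980 − $21,400 = $320,580.
Year 1: ⌊$341,980 × 125%/3⌋ = $142,491. Book value $199,489.
Year 2: ⌊$199,489 × 125%/3⌋ = $83,120. Book value $116,369.
Year 3 (final): $116,369 − $21,400 = $94,969. Book value $21,400.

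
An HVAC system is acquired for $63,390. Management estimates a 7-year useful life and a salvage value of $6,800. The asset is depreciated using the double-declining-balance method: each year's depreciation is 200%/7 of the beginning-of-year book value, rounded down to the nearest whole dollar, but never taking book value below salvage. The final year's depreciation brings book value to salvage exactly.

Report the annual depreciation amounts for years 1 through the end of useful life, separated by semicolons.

$18,111; $12,936; $9,240; $6,600; $4,715; $3,368; $1,620

Depreciable base = $63,390 − $6,800 = $56,590.
Year 1: ⌊$63,390 × 200%/7⌋ = $18,111. Book value $45,279.
Year 2: ⌊$45,279 × 200%/7⌋ = $12,936. Book value $32,343.
Year 3: ⌊$32,343 × 200%/7⌋ = $9,240. Book value $23,103.
Year 4: ⌊$23,103 × 200%/7⌋ = $6,600. Book value $16,503.
Year 5: ⌊$16,503 × 200%/7⌋ = $4,715. Book value $11,788.
Year 6: ⌊$11,788 × 200%/7⌋ = $3,368. Book value $8,420.
Year 7 (final): $8,420 − $6,800 = $1,620. Book value $6,800.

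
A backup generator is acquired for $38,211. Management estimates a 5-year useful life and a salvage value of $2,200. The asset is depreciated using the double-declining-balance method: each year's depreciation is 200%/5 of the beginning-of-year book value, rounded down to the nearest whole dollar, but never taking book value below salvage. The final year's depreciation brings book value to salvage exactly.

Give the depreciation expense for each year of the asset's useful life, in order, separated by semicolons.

$15,284; $9,170; $5,502; $3,302; $2,753

Depreciable base = $38,211 − $2,200 = $36,011.
Year 1: ⌊$38,211 × 200%/5⌋ = $15,284. Book value $22,927.
Year 2: ⌊$22,927 × 200%/5⌋ = $9,170. Book value $13,757.
Year 3: ⌊$13,757 × 200%/5⌋ = $5,502. Book value $8,255.
Year 4: ⌊$8,255 × 200%/5⌋ = $3,302. Book value $4,953.
Year 5 (final): $4,953 − $2,200 = $2,753. Book value $2,200.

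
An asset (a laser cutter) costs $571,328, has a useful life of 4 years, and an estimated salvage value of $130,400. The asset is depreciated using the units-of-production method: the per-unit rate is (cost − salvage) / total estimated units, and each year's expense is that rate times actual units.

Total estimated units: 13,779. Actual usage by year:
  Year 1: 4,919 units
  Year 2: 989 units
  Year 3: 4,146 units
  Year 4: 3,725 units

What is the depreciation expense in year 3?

Depreciable base = $571,328 − $130,400 = $440,928.
Rate = $440,928 / 13,779 units = $32 per unit.
Year 1: 4,919 × $32 = $157,408. Book value $413,920.
Year 2: 989 × $32 = $31,648. Book value $382,272.
Year 3: 4,146 × $32 = $132,672. Book value $249,600.

$132,672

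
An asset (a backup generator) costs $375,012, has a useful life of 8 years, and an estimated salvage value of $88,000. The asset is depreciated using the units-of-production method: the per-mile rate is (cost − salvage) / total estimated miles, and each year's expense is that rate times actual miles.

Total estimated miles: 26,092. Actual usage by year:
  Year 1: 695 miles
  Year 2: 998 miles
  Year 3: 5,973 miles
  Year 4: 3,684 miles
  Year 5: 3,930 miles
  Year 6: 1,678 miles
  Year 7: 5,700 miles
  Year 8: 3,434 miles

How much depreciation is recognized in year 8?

$37,774

Depreciable base = $375,012 − $88,000 = $287,012.
Rate = $287,012 / 26,092 miles = $11 per mile.
Year 1: 695 × $11 = $7,645. Book value $367,367.
Year 2: 998 × $11 = $10,978. Book value $356,389.
Year 3: 5,973 × $11 = $65,703. Book value $290,686.
Year 4: 3,684 × $11 = $40,524. Book value $250,162.
Year 5: 3,930 × $11 = $43,230. Book value $206,932.
Year 6: 1,678 × $11 = $18,458. Book value $188,474.
Year 7: 5,700 × $11 = $62,700. Book value $125,774.
Year 8: 3,434 × $11 = $37,774. Book value $88,000.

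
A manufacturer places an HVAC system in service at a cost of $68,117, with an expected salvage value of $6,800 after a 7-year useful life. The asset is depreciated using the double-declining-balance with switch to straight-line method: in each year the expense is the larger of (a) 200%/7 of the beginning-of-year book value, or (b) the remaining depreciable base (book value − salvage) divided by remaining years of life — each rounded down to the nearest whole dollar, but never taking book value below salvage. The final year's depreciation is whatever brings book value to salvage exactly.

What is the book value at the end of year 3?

Depreciable base = $68,117 − $6,800 = $61,317.
Year 1: DB = ⌊$68,117 × 200%/7⌋ = $19,462; SL = ⌊$61,317/7⌋ = $8,759 → take DB $19,462. Book value $48,655.
Year 2: DB = ⌊$48,655 × 200%/7⌋ = $13,901; SL = ⌊$41,855/6⌋ = $6,975 → take DB $13,901. Book value $34,754.
Year 3: DB = ⌊$34,754 × 200%/7⌋ = $9,929; SL = ⌊$27,954/5⌋ = $5,590 → take DB $9,929. Book value $24,825.

$24,825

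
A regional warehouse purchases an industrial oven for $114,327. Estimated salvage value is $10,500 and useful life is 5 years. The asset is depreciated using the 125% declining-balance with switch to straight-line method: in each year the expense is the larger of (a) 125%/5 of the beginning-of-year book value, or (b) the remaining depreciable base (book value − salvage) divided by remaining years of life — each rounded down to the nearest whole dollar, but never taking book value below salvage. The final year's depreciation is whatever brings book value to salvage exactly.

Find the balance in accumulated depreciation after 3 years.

Depreciable base = $114,327 − $10,500 = $103,827.
Year 1: DB = ⌊$114,327 × 125%/5⌋ = $28,581; SL = ⌊$103,827/5⌋ = $20,765 → take DB $28,581. Book value $85,746.
Year 2: DB = ⌊$85,746 × 125%/5⌋ = $21,436; SL = ⌊$75,246/4⌋ = $18,811 → take DB $21,436. Book value $64,310.
Year 3: DB = ⌊$64,310 × 125%/5⌋ = $16,077; SL = ⌊$53,810/3⌋ = $17,936 → take SL $17,936. Book value $46,374.
Accumulated through year 3 = $114,327 − $46,374 = $67,953.

$67,953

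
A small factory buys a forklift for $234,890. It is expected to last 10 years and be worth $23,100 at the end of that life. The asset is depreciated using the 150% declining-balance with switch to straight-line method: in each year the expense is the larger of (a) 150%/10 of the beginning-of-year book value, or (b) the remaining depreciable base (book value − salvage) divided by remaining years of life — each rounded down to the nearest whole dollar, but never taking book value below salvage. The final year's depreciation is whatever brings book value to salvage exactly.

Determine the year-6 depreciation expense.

Depreciable base = $234,890 − $23,100 = $211,790.
Year 1: DB = ⌊$234,890 × 150%/10⌋ = $35,233; SL = ⌊$211,790/10⌋ = $21,179 → take DB $35,233. Book value $199,657.
Year 2: DB = ⌊$199,657 × 150%/10⌋ = $29,948; SL = ⌊$176,557/9⌋ = $19,617 → take DB $29,948. Book value $169,709.
Year 3: DB = ⌊$169,709 × 150%/10⌋ = $25,456; SL = ⌊$146,609/8⌋ = $18,326 → take DB $25,456. Book value $144,253.
Year 4: DB = ⌊$144,253 × 150%/10⌋ = $21,637; SL = ⌊$121,153/7⌋ = $17,307 → take DB $21,637. Book value $122,616.
Year 5: DB = ⌊$122,616 × 150%/10⌋ = $18,392; SL = ⌊$99,516/6⌋ = $16,586 → take DB $18,392. Book value $104,224.
Year 6: DB = ⌊$104,224 × 150%/10⌋ = $15,633; SL = ⌊$81,124/5⌋ = $16,224 → take SL $16,224. Book value $88,000.

$16,224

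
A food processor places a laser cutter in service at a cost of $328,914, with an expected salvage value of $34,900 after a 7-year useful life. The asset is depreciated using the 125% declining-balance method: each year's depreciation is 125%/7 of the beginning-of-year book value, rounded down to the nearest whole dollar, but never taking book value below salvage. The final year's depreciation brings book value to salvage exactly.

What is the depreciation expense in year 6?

$21,965

Depreciable base = $328,914 − $34,900 = $294,014.
Year 1: ⌊$328,914 × 125%/7⌋ = $58,734. Book value $270,180.
Year 2: ⌊$270,180 × 125%/7⌋ = $48,246. Book value $221,934.
Year 3: ⌊$221,934 × 125%/7⌋ = $39,631. Book value $182,303.
Year 4: ⌊$182,303 × 125%/7⌋ = $32,554. Book value $149,749.
Year 5: ⌊$149,749 × 125%/7⌋ = $26,740. Book value $123,009.
Year 6: ⌊$123,009 × 125%/7⌋ = $21,965. Book value $101,044.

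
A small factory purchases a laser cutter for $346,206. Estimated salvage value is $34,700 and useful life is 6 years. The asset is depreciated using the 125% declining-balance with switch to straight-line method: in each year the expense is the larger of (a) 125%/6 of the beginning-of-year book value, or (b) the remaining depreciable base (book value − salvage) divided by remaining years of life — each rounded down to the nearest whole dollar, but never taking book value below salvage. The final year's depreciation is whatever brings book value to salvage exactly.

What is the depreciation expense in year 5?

$45,570

Depreciable base = $346,206 − $34,700 = $311,506.
Year 1: DB = ⌊$346,206 × 125%/6⌋ = $72,126; SL = ⌊$311,506/6⌋ = $51,917 → take DB $72,126. Book value $274,080.
Year 2: DB = ⌊$274,080 × 125%/6⌋ = $57,100; SL = ⌊$239,380/5⌋ = $47,876 → take DB $57,100. Book value $216,980.
Year 3: DB = ⌊$216,980 × 125%/6⌋ = $45,204; SL = ⌊$182,280/4⌋ = $45,570 → take SL $45,570. Book value $171,410.
Year 4: DB = ⌊$171,410 × 125%/6⌋ = $35,710; SL = ⌊$136,710/3⌋ = $45,570 → take SL $45,570. Book value $125,840.
Year 5: DB = ⌊$125,840 × 125%/6⌋ = $26,216; SL = ⌊$91,140/2⌋ = $45,570 → take SL $45,570. Book value $80,270.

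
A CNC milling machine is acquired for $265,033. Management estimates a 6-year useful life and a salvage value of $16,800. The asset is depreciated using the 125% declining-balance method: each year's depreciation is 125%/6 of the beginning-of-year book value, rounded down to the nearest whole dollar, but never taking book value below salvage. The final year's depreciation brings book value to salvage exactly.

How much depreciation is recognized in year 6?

$65,617

Depreciable base = $265,033 − $16,800 = $248,233.
Year 1: ⌊$265,033 × 125%/6⌋ = $55,215. Book value $209,818.
Year 2: ⌊$209,818 × 125%/6⌋ = $43,712. Book value $166,106.
Year 3: ⌊$166,106 × 125%/6⌋ = $34,605. Book value $131,501.
Year 4: ⌊$131,501 × 125%/6⌋ = $27,396. Book value $104,105.
Year 5: ⌊$104,105 × 125%/6⌋ = $21,688. Book value $82,417.
Year 6 (final): $82,417 − $16,800 = $65,617. Book value $16,800.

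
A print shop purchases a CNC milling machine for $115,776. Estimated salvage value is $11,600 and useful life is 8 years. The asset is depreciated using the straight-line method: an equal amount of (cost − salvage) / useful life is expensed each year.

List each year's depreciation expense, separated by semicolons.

$13,022; $13,022; $13,022; $13,022; $13,022; $13,022; $13,022; $13,022

Depreciable base = $115,776 − $11,600 = $104,176.
Annual expense = $104,176 / 8 = $13,022.
End of year 1: book value $102,754.
End of year 2: book value $89,732.
End of year 3: book value $76,710.
End of year 4: book value $63,688.
End of year 5: book value $50,666.
End of year 6: book value $37,644.
End of year 7: book value $24,622.
End of year 8: book value $11,600.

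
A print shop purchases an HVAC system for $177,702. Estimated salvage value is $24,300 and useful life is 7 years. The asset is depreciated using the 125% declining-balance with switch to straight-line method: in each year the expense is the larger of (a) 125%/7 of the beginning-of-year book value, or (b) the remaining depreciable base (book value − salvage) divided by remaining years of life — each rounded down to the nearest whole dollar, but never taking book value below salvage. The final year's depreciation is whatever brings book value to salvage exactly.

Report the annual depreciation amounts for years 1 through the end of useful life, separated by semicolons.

$31,732; $26,066; $21,411; $18,548; $18,548; $18,548; $18,549

Depreciable base = $177,702 − $24,300 = $153,402.
Year 1: DB = ⌊$177,702 × 125%/7⌋ = $31,732; SL = ⌊$153,402/7⌋ = $21,914 → take DB $31,732. Book value $145,970.
Year 2: DB = ⌊$145,970 × 125%/7⌋ = $26,066; SL = ⌊$121,670/6⌋ = $20,278 → take DB $26,066. Book value $119,904.
Year 3: DB = ⌊$119,904 × 125%/7⌋ = $21,411; SL = ⌊$95,604/5⌋ = $19,120 → take DB $21,411. Book value $98,493.
Year 4: DB = ⌊$98,493 × 125%/7⌋ = $17,588; SL = ⌊$74,193/4⌋ = $18,548 → take SL $18,548. Book value $79,945.
Year 5: DB = ⌊$79,945 × 125%/7⌋ = $14,275; SL = ⌊$55,645/3⌋ = $18,548 → take SL $18,548. Book value $61,397.
Year 6: DB = ⌊$61,397 × 125%/7⌋ = $10,963; SL = ⌊$37,097/2⌋ = $18,548 → take SL $18,548. Book value $42,849.
Year 7 (final): $42,849 − $24,300 = $18,549. Book value $24,300.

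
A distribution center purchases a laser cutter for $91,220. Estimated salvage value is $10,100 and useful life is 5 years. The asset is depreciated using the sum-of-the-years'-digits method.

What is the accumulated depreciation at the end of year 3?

$64,896

Depreciable base = $91,220 − $10,100 = $81,120.
Sum of the years' digits = 5+4+3+2+1 = 15.
Year 1: $81,120 × 5/15 = $27,040. Book value $64,180.
Year 2: $81,120 × 4/15 = $21,632. Book value $42,548.
Year 3: $81,120 × 3/15 = $16,224. Book value $26,324.
Accumulated through year 3 = $91,220 − $26,324 = $64,896.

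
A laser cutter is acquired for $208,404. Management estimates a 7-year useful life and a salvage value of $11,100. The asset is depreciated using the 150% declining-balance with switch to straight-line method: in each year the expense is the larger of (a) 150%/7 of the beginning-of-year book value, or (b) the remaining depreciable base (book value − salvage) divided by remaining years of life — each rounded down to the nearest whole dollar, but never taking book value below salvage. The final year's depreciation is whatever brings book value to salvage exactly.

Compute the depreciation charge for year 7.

$22,498

Depreciable base = $208,404 − $11,100 = $197,304.
Year 1: DB = ⌊$208,404 × 150%/7⌋ = $44,658; SL = ⌊$197,304/7⌋ = $28,186 → take DB $44,658. Book value $163,746.
Year 2: DB = ⌊$163,746 × 150%/7⌋ = $35,088; SL = ⌊$152,646/6⌋ = $25,441 → take DB $35,088. Book value $128,658.
Year 3: DB = ⌊$128,658 × 150%/7⌋ = $27,569; SL = ⌊$117,558/5⌋ = $23,511 → take DB $27,569. Book value $101,089.
Year 4: DB = ⌊$101,089 × 150%/7⌋ = $21,661; SL = ⌊$89,989/4⌋ = $22,497 → take SL $22,497. Book value $78,592.
Year 5: DB = ⌊$78,592 × 150%/7⌋ = $16,841; SL = ⌊$67,492/3⌋ = $22,497 → take SL $22,497. Book value $56,095.
Year 6: DB = ⌊$56,095 × 150%/7⌋ = $12,020; SL = ⌊$44,995/2⌋ = $22,497 → take SL $22,497. Book value $33,598.
Year 7 (final): $33,598 − $11,100 = $22,498. Book value $11,100.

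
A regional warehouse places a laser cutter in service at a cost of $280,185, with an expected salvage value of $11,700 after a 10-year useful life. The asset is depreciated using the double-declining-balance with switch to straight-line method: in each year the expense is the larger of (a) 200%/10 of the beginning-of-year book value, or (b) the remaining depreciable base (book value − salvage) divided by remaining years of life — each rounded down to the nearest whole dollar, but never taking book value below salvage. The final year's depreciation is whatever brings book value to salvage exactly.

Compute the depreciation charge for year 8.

$15,437

Depreciable base = $280,185 − $11,700 = $268,485.
Year 1: DB = ⌊$280,185 × 200%/10⌋ = $56,037; SL = ⌊$268,485/10⌋ = $26,848 → take DB $56,037. Book value $224,148.
Year 2: DB = ⌊$224,148 × 200%/10⌋ = $44,829; SL = ⌊$212,448/9⌋ = $23,605 → take DB $44,829. Book value $179,319.
Year 3: DB = ⌊$179,319 × 200%/10⌋ = $35,863; SL = ⌊$167,619/8⌋ = $20,952 → take DB $35,863. Book value $143,456.
Year 4: DB = ⌊$143,456 × 200%/10⌋ = $28,691; SL = ⌊$131,756/7⌋ = $18,822 → take DB $28,691. Book value $114,765.
Year 5: DB = ⌊$114,765 × 200%/10⌋ = $22,953; SL = ⌊$103,065/6⌋ = $17,177 → take DB $22,953. Book value $91,812.
Year 6: DB = ⌊$91,812 × 200%/10⌋ = $18,362; SL = ⌊$80,112/5⌋ = $16,022 → take DB $18,362. Book value $73,450.
Year 7: DB = ⌊$73,450 × 200%/10⌋ = $14,690; SL = ⌊$61,750/4⌋ = $15,437 → take SL $15,437. Book value $58,013.
Year 8: DB = ⌊$58,013 × 200%/10⌋ = $11,602; SL = ⌊$46,313/3⌋ = $15,437 → take SL $15,437. Book value $42,576.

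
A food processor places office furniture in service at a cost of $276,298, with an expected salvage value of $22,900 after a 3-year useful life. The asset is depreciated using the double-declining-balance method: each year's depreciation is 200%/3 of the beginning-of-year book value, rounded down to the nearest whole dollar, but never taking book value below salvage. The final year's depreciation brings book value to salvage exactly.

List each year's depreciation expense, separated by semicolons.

$184,198; $61,400; $7,800

Depreciable base = $276,298 − $22,900 = $253,398.
Year 1: ⌊$276,298 × 200%/3⌋ = $184,198. Book value $92,100.
Year 2: ⌊$92,100 × 200%/3⌋ = $61,400. Book value $30,700.
Year 3 (final): $30,700 − $22,900 = $7,800. Book value $22,900.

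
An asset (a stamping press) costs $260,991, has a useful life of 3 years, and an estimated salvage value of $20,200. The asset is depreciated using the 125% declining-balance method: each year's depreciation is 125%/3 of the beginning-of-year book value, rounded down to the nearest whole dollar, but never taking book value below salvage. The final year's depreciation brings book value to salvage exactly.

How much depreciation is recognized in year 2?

$63,435

Depreciable base = $260,991 − $20,200 = $240,791.
Year 1: ⌊$260,991 × 125%/3⌋ = $108,746. Book value $152,245.
Year 2: ⌊$152,245 × 125%/3⌋ = $63,435. Book value $88,810.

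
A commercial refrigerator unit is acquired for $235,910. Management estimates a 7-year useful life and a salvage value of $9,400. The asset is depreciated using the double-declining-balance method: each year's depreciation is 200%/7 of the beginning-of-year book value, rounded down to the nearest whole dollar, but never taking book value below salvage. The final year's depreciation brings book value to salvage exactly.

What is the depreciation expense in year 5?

$17,545

Depreciable base = $235,910 − $9,400 = $226,510.
Year 1: ⌊$235,910 × 200%/7⌋ = $67,402. Book value $168,508.
Year 2: ⌊$168,508 × 200%/7⌋ = $48,145. Book value $120,363.
Year 3: ⌊$120,363 × 200%/7⌋ = $34,389. Book value $85,974.
Year 4: ⌊$85,974 × 200%/7⌋ = $24,564. Book value $61,410.
Year 5: ⌊$61,410 × 200%/7⌋ = $17,545. Book value $43,865.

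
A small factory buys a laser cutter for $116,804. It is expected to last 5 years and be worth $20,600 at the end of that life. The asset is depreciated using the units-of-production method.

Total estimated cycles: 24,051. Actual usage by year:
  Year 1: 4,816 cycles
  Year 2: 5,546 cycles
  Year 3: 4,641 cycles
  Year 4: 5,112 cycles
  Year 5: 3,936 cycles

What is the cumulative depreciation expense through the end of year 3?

Depreciable base = $116,804 − $20,600 = $96,204.
Rate = $96,204 / 24,051 cycles = $4 per cycle.
Year 1: 4,816 × $4 = $19,264. Book value $97,540.
Year 2: 5,546 × $4 = $22,184. Book value $75,356.
Year 3: 4,641 × $4 = $18,564. Book value $56,792.
Accumulated through year 3 = $116,804 − $56,792 = $60,012.

$60,012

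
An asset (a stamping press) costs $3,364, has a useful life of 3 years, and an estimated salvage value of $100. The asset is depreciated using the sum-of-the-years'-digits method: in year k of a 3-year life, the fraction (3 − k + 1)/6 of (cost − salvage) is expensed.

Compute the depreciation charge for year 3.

Depreciable base = $3,364 − $100 = $3,264.
Sum of the years' digits = 3+2+1 = 6.
Year 1: $3,264 × 3/6 = $1,632. Book value $1,732.
Year 2: $3,264 × 2/6 = $1,088. Book value $644.
Year 3: $3,264 × 1/6 = $544. Book value $100.

$544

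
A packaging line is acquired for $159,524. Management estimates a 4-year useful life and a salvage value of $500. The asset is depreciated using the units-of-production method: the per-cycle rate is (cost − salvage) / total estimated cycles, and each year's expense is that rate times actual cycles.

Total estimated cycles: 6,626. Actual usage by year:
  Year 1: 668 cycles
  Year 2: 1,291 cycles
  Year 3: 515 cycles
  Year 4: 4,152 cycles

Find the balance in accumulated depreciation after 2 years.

$47,016

Depreciable base = $159,524 − $500 = $159,024.
Rate = $159,024 / 6,626 cycles = $24 per cycle.
Year 1: 668 × $24 = $16,032. Book value $143,492.
Year 2: 1,291 × $24 = $30,984. Book value $112,508.
Accumulated through year 2 = $159,524 − $112,508 = $47,016.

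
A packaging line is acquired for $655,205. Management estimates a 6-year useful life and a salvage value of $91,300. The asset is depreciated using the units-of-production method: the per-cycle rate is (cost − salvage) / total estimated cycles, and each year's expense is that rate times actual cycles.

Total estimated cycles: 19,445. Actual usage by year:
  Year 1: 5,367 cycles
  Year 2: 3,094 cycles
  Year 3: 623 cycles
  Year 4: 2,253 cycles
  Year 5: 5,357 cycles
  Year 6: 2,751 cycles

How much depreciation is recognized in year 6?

Depreciable base = $655,205 − $91,300 = $563,905.
Rate = $563,905 / 19,445 cycles = $29 per cycle.
Year 1: 5,367 × $29 = $155,643. Book value $499,562.
Year 2: 3,094 × $29 = $89,726. Book value $409,836.
Year 3: 623 × $29 = $18,067. Book value $391,769.
Year 4: 2,253 × $29 = $65,337. Book value $326,432.
Year 5: 5,357 × $29 = $155,353. Book value $171,079.
Year 6: 2,751 × $29 = $79,779. Book value $91,300.

$79,779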